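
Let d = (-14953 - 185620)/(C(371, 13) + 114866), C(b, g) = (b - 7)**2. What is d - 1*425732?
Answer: -105310119557/247362 ≈ -4.2573e+5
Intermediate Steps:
C(b, g) = (-7 + b)**2
d = -200573/247362 (d = (-14953 - 185620)/((-7 + 371)**2 + 114866) = -200573/(364**2 + 114866) = -200573/(132496 + 114866) = -200573/247362 ≈ -0.81085)
d - 1*425732 = -200573/247362 - 1*425732 = -200573/247362 - 425732 = -105310119557/247362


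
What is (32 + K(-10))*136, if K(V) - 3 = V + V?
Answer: 2040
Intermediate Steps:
K(V) = 3 + 2*V (K(V) = 3 + (V + V) = 3 + 2*V)
(32 + K(-10))*136 = (32 + (3 + 2*(-10)))*136 = (32 + (3 - 20))*136 = (32 - 17)*136 = 15*136 = 2040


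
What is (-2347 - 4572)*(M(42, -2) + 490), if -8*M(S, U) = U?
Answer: -13568159/4 ≈ -3.3920e+6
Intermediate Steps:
M(S, U) = -U/8
(-2347 - 4572)*(M(42, -2) + 490) = (-2347 - 4572)*(-⅛*(-2) + 490) = -6919*(¼ + 490) = -6919*1961/4 = -13568159/4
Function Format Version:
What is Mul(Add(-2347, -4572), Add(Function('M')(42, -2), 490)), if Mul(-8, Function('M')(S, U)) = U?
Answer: Rational(-13568159, 4) ≈ -3.3920e+6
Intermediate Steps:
Function('M')(S, U) = Mul(Rational(-1, 8), U)
Mul(Add(-2347, -4572), Add(Function('M')(42, -2), 490)) = Mul(Add(-2347, -4572), Add(Mul(Rational(-1, 8), -2), 490)) = Mul(-6919, Add(Rational(1, 4), 490)) = Mul(-6919, Rational(1961, 4)) = Rational(-13568159, 4)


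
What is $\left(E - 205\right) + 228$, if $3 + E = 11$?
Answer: $31$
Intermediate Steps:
$E = 8$ ($E = -3 + 11 = 8$)
$\left(E - 205\right) + 228 = \left(8 - 205\right) + 228 = -197 + 228 = 31$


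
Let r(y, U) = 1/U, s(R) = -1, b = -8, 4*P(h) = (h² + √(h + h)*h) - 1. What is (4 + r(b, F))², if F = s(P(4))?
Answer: 9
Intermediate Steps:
P(h) = -¼ + h²/4 + √2*h^(3/2)/4 (P(h) = ((h² + √(h + h)*h) - 1)/4 = ((h² + √(2*h)*h) - 1)/4 = ((h² + (√2*√h)*h) - 1)/4 = ((h² + √2*h^(3/2)) - 1)/4 = (-1 + h² + √2*h^(3/2))/4 = -¼ + h²/4 + √2*h^(3/2)/4)
F = -1
(4 + r(b, F))² = (4 + 1/(-1))² = (4 - 1)² = 3² = 9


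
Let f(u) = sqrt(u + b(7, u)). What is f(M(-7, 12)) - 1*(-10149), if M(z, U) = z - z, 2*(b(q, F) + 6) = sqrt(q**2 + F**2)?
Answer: 10149 + I*sqrt(10)/2 ≈ 10149.0 + 1.5811*I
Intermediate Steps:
b(q, F) = -6 + sqrt(F**2 + q**2)/2 (b(q, F) = -6 + sqrt(q**2 + F**2)/2 = -6 + sqrt(F**2 + q**2)/2)
M(z, U) = 0
f(u) = sqrt(-6 + u + sqrt(49 + u**2)/2) (f(u) = sqrt(u + (-6 + sqrt(u**2 + 7**2)/2)) = sqrt(u + (-6 + sqrt(u**2 + 49)/2)) = sqrt(u + (-6 + sqrt(49 + u**2)/2)) = sqrt(-6 + u + sqrt(49 + u**2)/2))
f(M(-7, 12)) - 1*(-10149) = sqrt(-24 + 2*sqrt(49 + 0**2) + 4*0)/2 - 1*(-10149) = sqrt(-24 + 2*sqrt(49 + 0) + 0)/2 + 10149 = sqrt(-24 + 2*sqrt(49) + 0)/2 + 10149 = sqrt(-24 + 2*7 + 0)/2 + 10149 = sqrt(-24 + 14 + 0)/2 + 10149 = sqrt(-10)/2 + 10149 = (I*sqrt(10))/2 + 10149 = I*sqrt(10)/2 + 10149 = 10149 + I*sqrt(10)/2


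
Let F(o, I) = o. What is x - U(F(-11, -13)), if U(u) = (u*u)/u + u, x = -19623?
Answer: -19601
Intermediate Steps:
U(u) = 2*u (U(u) = u²/u + u = u + u = 2*u)
x - U(F(-11, -13)) = -19623 - 2*(-11) = -19623 - 1*(-22) = -19623 + 22 = -19601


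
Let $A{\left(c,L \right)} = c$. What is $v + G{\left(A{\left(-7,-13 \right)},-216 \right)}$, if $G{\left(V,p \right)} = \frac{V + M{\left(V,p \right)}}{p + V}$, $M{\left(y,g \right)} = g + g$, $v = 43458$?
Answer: $\frac{9691573}{223} \approx 43460.0$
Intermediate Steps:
$M{\left(y,g \right)} = 2 g$
$G{\left(V,p \right)} = \frac{V + 2 p}{V + p}$ ($G{\left(V,p \right)} = \frac{V + 2 p}{p + V} = \frac{V + 2 p}{V + p}$)
$v + G{\left(A{\left(-7,-13 \right)},-216 \right)} = 43458 + \frac{-7 + 2 \left(-216\right)}{-7 - 216} = 43458 + \frac{-7 - 432}{-223} = 43458 - - \frac{439}{223} = 43458 + \frac{439}{223} = \frac{9691573}{223}$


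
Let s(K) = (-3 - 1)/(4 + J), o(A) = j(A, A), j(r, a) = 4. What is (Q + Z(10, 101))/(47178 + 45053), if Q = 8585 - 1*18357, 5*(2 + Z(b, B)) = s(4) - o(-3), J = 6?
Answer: -244372/2305775 ≈ -0.10598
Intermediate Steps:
o(A) = 4
s(K) = -⅖ (s(K) = (-3 - 1)/(4 + 6) = -4/10 = -4*⅒ = -⅖)
Z(b, B) = -72/25 (Z(b, B) = -2 + (-⅖ - 1*4)/5 = -2 + (-⅖ - 4)/5 = -2 + (⅕)*(-22/5) = -2 - 22/25 = -72/25)
Q = -9772 (Q = 8585 - 18357 = -9772)
(Q + Z(10, 101))/(47178 + 45053) = (-9772 - 72/25)/(47178 + 45053) = -244372/25/92231 = -244372/25*1/92231 = -244372/2305775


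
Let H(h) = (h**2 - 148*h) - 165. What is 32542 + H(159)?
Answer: 34126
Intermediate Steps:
H(h) = -165 + h**2 - 148*h
32542 + H(159) = 32542 + (-165 + 159**2 - 148*159) = 32542 + (-165 + 25281 - 23532) = 32542 + 1584 = 34126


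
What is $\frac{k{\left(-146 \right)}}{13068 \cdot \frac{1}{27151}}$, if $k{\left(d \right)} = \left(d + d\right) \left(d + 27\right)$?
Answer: $\frac{235860737}{3267} \approx 72195.0$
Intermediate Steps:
$k{\left(d \right)} = 2 d \left(27 + d\right)$
$\frac{k{\left(-146 \right)}}{13068 \cdot \frac{1}{27151}} = \frac{2 \left(-146\right) \left(27 - 146\right)}{13068 \cdot \frac{1}{27151}} = \frac{2 \left(-146\right) \left(-119\right)}{13068 \cdot \frac{1}{27151}} = \frac{34748}{\frac{13068}{27151}} = 34748 \cdot \frac{27151}{13068} = \frac{235860737}{3267}$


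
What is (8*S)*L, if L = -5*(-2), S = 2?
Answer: 160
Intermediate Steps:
L = 10
(8*S)*L = (8*2)*10 = 16*10 = 160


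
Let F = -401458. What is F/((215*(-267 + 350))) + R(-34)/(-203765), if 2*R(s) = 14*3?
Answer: -197116781/8761895 ≈ -22.497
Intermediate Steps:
R(s) = 21 (R(s) = (14*3)/2 = (½)*42 = 21)
F/((215*(-267 + 350))) + R(-34)/(-203765) = -401458*1/(215*(-267 + 350)) + 21/(-203765) = -401458/(215*83) + 21*(-1/203765) = -401458/17845 - 21/203765 = -197116781/8761895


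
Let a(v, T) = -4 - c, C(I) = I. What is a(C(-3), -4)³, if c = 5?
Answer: -729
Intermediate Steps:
a(v, T) = -9 (a(v, T) = -4 - 1*5 = -4 - 5 = -9)
a(C(-3), -4)³ = (-9)³ = -729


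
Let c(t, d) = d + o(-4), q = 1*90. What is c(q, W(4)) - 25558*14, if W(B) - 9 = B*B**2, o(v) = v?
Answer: -357743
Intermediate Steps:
q = 90
W(B) = 9 + B**3 (W(B) = 9 + B*B**2 = 9 + B**3)
c(t, d) = -4 + d (c(t, d) = d - 4 = -4 + d)
c(q, W(4)) - 25558*14 = (-4 + (9 + 4**3)) - 25558*14 = (-4 + (9 + 64)) - 1*357812 = (-4 + 73) - 357812 = 69 - 357812 = -357743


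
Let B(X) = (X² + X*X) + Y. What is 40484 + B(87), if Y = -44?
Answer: 55578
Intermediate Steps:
B(X) = -44 + 2*X² (B(X) = (X² + X*X) - 44 = (X² + X²) - 44 = 2*X² - 44 = -44 + 2*X²)
40484 + B(87) = 40484 + (-44 + 2*87²) = 40484 + (-44 + 2*7569) = 40484 + (-44 + 15138) = 40484 + 15094 = 55578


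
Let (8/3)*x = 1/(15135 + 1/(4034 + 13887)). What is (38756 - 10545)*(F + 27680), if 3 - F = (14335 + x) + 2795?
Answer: 645994873872183911/2169874688 ≈ 2.9771e+8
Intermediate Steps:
x = 53763/2169874688 (x = 3/(8*(15135 + 1/(4034 + 13887))) = 3/(8*(15135 + 1/17921)) = 3/(8*(271234336/17921)) = (3/8)*(17921/271234336) = 53763/2169874688 ≈ 2.4777e-5)
F = -37163443835139/2169874688 (F = 3 - ((14335 + 53763/2169874688) + 2795) = 3 - (31105153706243/2169874688 + 2795) = 3 - 1*37169953459203/2169874688 = 3 - 37169953459203/2169874688 = -37163443835139/2169874688 ≈ -17127.)
(38756 - 10545)*(F + 27680) = (38756 - 10545)*(-37163443835139/2169874688 + 27680) = 28211*(22898687528701/2169874688) = 645994873872183911/2169874688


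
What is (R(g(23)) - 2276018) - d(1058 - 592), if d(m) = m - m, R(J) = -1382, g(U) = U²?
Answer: -2277400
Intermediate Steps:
d(m) = 0
(R(g(23)) - 2276018) - d(1058 - 592) = (-1382 - 2276018) - 1*0 = -2277400 + 0 = -2277400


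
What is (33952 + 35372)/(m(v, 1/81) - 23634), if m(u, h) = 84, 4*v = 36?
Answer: -11554/3925 ≈ -2.9437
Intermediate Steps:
v = 9 (v = (¼)*36 = 9)
(33952 + 35372)/(m(v, 1/81) - 23634) = (33952 + 35372)/(84 - 23634) = 69324/(-23550) = 69324*(-1/23550) = -11554/3925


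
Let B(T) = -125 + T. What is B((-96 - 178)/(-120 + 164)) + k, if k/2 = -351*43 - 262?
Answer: -678507/22 ≈ -30841.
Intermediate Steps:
k = -30710 (k = 2*(-351*43 - 262) = 2*(-15093 - 262) = 2*(-15355) = -30710)
B((-96 - 178)/(-120 + 164)) + k = (-125 + (-96 - 178)/(-120 + 164)) - 30710 = (-125 - 274/44) - 30710 = (-125 - 274*1/44) - 30710 = (-125 - 137/22) - 30710 = -2887/22 - 30710 = -678507/22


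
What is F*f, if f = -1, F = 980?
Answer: -980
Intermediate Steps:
F*f = 980*(-1) = -980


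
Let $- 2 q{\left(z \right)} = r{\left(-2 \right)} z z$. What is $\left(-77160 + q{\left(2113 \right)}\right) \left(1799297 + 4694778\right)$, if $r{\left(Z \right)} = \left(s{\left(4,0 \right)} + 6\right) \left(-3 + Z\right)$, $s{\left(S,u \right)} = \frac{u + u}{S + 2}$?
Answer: $434417088328125$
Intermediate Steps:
$s{\left(S,u \right)} = \frac{2 u}{2 + S}$
$r{\left(Z \right)} = -18 + 6 Z$ ($r{\left(Z \right)} = \left(2 \cdot 0 \frac{1}{2 + 4} + 6\right) \left(-3 + Z\right) = \left(2 \cdot 0 \cdot \frac{1}{6} + 6\right) \left(-3 + Z\right) = \left(0 + 6\right) \left(-3 + Z\right) = 6 \left(-3 + Z\right) = -18 + 6 Z$)
$q{\left(z \right)} = 15 z^{2}$ ($q{\left(z \right)} = - \frac{\left(-18 + 6 \left(-2\right)\right) z z}{2} = - \frac{\left(-18 - 12\right) z z}{2} = - \frac{- 30 z z}{2} = - \frac{\left(-30\right) z^{2}}{2} = 15 z^{2}$)
$\left(-77160 + q{\left(2113 \right)}\right) \left(1799297 + 4694778\right) = \left(-77160 + 15 \cdot 2113^{2}\right) \left(1799297 + 4694778\right) = \left(-77160 + 15 \cdot 4464769\right) 6494075 = \left(-77160 + 66971535\right) 6494075 = 66894375 \cdot 6494075 = 434417088328125$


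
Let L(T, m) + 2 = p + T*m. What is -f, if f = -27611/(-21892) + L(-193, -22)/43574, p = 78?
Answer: -648869469/476961004 ≈ -1.3604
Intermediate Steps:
L(T, m) = 76 + T*m (L(T, m) = -2 + (78 + T*m) = 76 + T*m)
f = 648869469/476961004 (f = -27611/(-21892) + (76 - 193*(-22))/43574 = -27611*(-1/21892) + (76 + 4246)*(1/43574) = 27611/21892 + 4322*(1/43574) = 27611/21892 + 2161/21787 = 648869469/476961004 ≈ 1.3604)
-f = -1*648869469/476961004 = -648869469/476961004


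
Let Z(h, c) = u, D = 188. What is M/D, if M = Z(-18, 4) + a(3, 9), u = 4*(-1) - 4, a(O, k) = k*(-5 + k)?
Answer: 7/47 ≈ 0.14894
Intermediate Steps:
u = -8 (u = -4 - 4 = -8)
Z(h, c) = -8
M = 28 (M = -8 + 9*(-5 + 9) = -8 + 9*4 = -8 + 36 = 28)
M/D = 28/188 = 28*(1/188) = 7/47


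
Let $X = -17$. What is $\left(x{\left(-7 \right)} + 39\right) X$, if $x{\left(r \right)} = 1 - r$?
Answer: $-799$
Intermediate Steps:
$\left(x{\left(-7 \right)} + 39\right) X = \left(\left(1 - -7\right) + 39\right) \left(-17\right) = \left(\left(1 + 7\right) + 39\right) \left(-17\right) = \left(8 + 39\right) \left(-17\right) = 47 \left(-17\right) = -799$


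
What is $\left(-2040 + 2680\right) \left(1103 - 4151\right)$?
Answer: $-1950720$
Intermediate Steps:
$\left(-2040 + 2680\right) \left(1103 - 4151\right) = 640 \left(-3048\right) = -1950720$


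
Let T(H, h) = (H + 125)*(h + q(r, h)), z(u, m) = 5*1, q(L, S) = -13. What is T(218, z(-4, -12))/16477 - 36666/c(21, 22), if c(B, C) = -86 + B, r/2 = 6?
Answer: 603967322/1071005 ≈ 563.93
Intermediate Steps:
r = 12 (r = 2*6 = 12)
z(u, m) = 5
T(H, h) = (-13 + h)*(125 + H) (T(H, h) = (H + 125)*(h - 13) = (125 + H)*(-13 + h) = (-13 + h)*(125 + H))
T(218, z(-4, -12))/16477 - 36666/c(21, 22) = (-1625 - 13*218 + 125*5 + 218*5)/16477 - 36666/(-86 + 21) = (-1625 - 2834 + 625 + 1090)*(1/16477) - 36666/(-65) = -2744*1/16477 - 36666*(-1/65) = -2744/16477 + 36666/65 = 603967322/1071005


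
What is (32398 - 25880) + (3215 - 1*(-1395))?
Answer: 11128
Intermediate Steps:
(32398 - 25880) + (3215 - 1*(-1395)) = 6518 + (3215 + 1395) = 6518 + 4610 = 11128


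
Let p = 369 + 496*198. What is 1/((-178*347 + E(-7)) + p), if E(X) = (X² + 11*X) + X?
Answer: 1/36776 ≈ 2.7192e-5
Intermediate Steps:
E(X) = X² + 12*X
p = 98577 (p = 369 + 98208 = 98577)
1/((-178*347 + E(-7)) + p) = 1/((-178*347 - 7*(12 - 7)) + 98577) = 1/((-61766 - 7*5) + 98577) = 1/((-61766 - 35) + 98577) = 1/(-61801 + 98577) = 1/36776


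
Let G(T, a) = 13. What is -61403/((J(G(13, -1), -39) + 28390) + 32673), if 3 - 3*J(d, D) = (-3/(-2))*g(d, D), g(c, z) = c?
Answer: -122806/122115 ≈ -1.0057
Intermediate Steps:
J(d, D) = 1 - d/2 (J(d, D) = 1 - (-3/(-2))*d/3 = 1 - (-3*(-½))*d/3 = 1 - d/2)
-61403/((J(G(13, -1), -39) + 28390) + 32673) = -61403/(((1 - ½*13) + 28390) + 32673) = -61403/(((1 - 13/2) + 28390) + 32673) = -61403/((-11/2 + 28390) + 32673) = -61403/(56769/2 + 32673) = -61403/122115/2 = -61403*2/122115 = -122806/122115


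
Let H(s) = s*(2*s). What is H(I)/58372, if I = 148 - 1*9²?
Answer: 4489/29186 ≈ 0.15381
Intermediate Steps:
I = 67 (I = 148 - 1*81 = 148 - 81 = 67)
H(s) = 2*s²
H(I)/58372 = (2*67²)/58372 = (2*4489)*(1/58372) = 8978*(1/58372) = 4489/29186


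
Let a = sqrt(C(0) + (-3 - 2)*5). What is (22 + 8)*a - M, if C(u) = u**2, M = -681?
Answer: 681 + 150*I ≈ 681.0 + 150.0*I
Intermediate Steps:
a = 5*I (a = sqrt(0**2 + (-3 - 2)*5) = sqrt(0 - 5*5) = sqrt(0 - 25) = sqrt(-25) = 5*I ≈ 5.0*I)
(22 + 8)*a - M = (22 + 8)*(5*I) - 1*(-681) = 30*(5*I) + 681 = 150*I + 681 = 681 + 150*I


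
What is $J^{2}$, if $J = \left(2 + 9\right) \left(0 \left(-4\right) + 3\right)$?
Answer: $1089$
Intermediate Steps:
$J = 33$ ($J = 11 \left(0 + 3\right) = 11 \cdot 3 = 33$)
$J^{2} = 33^{2} = 1089$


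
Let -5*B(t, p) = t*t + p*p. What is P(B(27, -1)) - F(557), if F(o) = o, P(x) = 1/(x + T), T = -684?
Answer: -462311/830 ≈ -557.00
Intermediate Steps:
B(t, p) = -p**2/5 - t**2/5 (B(t, p) = -(t*t + p*p)/5 = -(t**2 + p**2)/5 = -(p**2 + t**2)/5 = -p**2/5 - t**2/5)
P(x) = 1/(-684 + x) (P(x) = 1/(x - 684) = 1/(-684 + x))
P(B(27, -1)) - F(557) = 1/(-684 + (-1/5*(-1)**2 - 1/5*27**2)) - 1*557 = 1/(-684 + (-1/5*1 - 1/5*729)) - 557 = 1/(-684 + (-1/5 - 729/5)) - 557 = 1/(-684 - 146) - 557 = 1/(-830) - 557 = -1/830 - 557 = -462311/830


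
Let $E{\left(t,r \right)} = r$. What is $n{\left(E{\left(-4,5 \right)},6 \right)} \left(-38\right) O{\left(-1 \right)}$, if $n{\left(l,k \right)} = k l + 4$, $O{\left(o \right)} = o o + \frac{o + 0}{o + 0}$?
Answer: $-2584$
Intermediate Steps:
$O{\left(o \right)} = 1 + o^{2}$ ($O{\left(o \right)} = o^{2} + \frac{o}{o} = o^{2} + 1 = 1 + o^{2}$)
$n{\left(l,k \right)} = 4 + k l$
$n{\left(E{\left(-4,5 \right)},6 \right)} \left(-38\right) O{\left(-1 \right)} = \left(4 + 6 \cdot 5\right) \left(-38\right) \left(1 + \left(-1\right)^{2}\right) = \left(4 + 30\right) \left(-38\right) \left(1 + 1\right) = 34 \left(-38\right) 2 = \left(-1292\right) 2 = -2584$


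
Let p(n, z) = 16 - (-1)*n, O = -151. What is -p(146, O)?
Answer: -162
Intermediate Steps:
p(n, z) = 16 + n
-p(146, O) = -(16 + 146) = -1*162 = -162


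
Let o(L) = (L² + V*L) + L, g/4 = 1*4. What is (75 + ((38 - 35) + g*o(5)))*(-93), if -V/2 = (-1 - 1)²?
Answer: 7626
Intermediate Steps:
g = 16 (g = 4*(1*4) = 4*4 = 16)
V = -8 (V = -2*(-1 - 1)² = -2*(-2)² = -2*4 = -8)
o(L) = L² - 7*L (o(L) = (L² - 8*L) + L = L² - 7*L)
(75 + ((38 - 35) + g*o(5)))*(-93) = (75 + ((38 - 35) + 16*(5*(-7 + 5))))*(-93) = (75 + (3 + 16*(5*(-2))))*(-93) = (75 + (3 + 16*(-10)))*(-93) = (75 + (3 - 160))*(-93) = (75 - 157)*(-93) = -82*(-93) = 7626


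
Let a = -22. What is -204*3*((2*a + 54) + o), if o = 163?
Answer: -105876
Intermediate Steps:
-204*3*((2*a + 54) + o) = -204*3*((2*(-22) + 54) + 163) = -612*((-44 + 54) + 163) = -612*(10 + 163) = -612*173 = -1*105876 = -105876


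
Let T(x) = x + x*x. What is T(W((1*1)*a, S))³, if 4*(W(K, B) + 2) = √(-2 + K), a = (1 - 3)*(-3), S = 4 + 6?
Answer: 27/64 ≈ 0.42188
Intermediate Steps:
S = 10
a = 6 (a = -2*(-3) = 6)
W(K, B) = -2 + √(-2 + K)/4
T(x) = x + x²
T(W((1*1)*a, S))³ = ((-2 + √(-2 + (1*1)*6)/4)*(1 + (-2 + √(-2 + (1*1)*6)/4)))³ = ((-2 + √(-2 + 1*6)/4)*(1 + (-2 + √(-2 + 1*6)/4)))³ = ((-2 + √(-2 + 6)/4)*(1 + (-2 + √(-2 + 6)/4)))³ = ((-2 + √4/4)*(1 + (-2 + √4/4)))³ = ((-2 + (¼)*2)*(1 + (-2 + (¼)*2)))³ = ((-2 + ½)*(1 + (-2 + ½)))³ = (-3*(1 - 3/2)/2)³ = (-3/2*(-½))³ = (¾)³ = 27/64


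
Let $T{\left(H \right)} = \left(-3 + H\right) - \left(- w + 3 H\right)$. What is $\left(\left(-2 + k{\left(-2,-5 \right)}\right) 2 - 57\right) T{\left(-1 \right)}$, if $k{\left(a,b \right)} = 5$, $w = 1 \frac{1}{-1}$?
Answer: $102$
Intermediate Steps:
$w = -1$ ($w = 1 \left(-1\right) = -1$)
$T{\left(H \right)} = -4 - 2 H$ ($T{\left(H \right)} = \left(-3 + H\right) - \left(1 + 3 H\right) = -4 - 2 H$)
$\left(\left(-2 + k{\left(-2,-5 \right)}\right) 2 - 57\right) T{\left(-1 \right)} = \left(\left(-2 + 5\right) 2 - 57\right) \left(-4 - -2\right) = \left(3 \cdot 2 - 57\right) \left(-4 + 2\right) = \left(6 - 57\right) \left(-2\right) = \left(-51\right) \left(-2\right) = 102$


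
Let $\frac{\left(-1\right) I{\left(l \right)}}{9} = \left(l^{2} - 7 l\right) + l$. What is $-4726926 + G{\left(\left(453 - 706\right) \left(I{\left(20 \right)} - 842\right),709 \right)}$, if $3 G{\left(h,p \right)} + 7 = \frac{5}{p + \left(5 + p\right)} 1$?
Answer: $- \frac{20179257050}{4269} \approx -4.7269 \cdot 10^{6}$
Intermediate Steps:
$I{\left(l \right)} = - 9 l^{2} + 54 l$ ($I{\left(l \right)} = - 9 \left(\left(l^{2} - 7 l\right) + l\right) = - 9 \left(l^{2} - 6 l\right) = - 9 l^{2} + 54 l$)
$G{\left(h,p \right)} = - \frac{7}{3} + \frac{5}{3 \left(5 + 2 p\right)}$ ($G{\left(h,p \right)} = - \frac{7}{3} + \frac{\frac{5}{p + \left(5 + p\right)} 1}{3} = - \frac{7}{3} + \frac{\frac{5}{5 + 2 p} 1}{3} = - \frac{7}{3} + \frac{5 \frac{1}{5 + 2 p}}{3} = - \frac{7}{3} + \frac{5}{3 \left(5 + 2 p\right)}$)
$-4726926 + G{\left(\left(453 - 706\right) \left(I{\left(20 \right)} - 842\right),709 \right)} = -4726926 + \frac{2 \left(-15 - 4963\right)}{3 \left(5 + 2 \cdot 709\right)} = -4726926 + \frac{2 \left(-15 - 4963\right)}{3 \left(5 + 1418\right)} = -4726926 + \frac{2}{3} \cdot \frac{1}{1423} \left(-4978\right) = -4726926 - \frac{9956}{4269} = - \frac{20179257050}{4269}$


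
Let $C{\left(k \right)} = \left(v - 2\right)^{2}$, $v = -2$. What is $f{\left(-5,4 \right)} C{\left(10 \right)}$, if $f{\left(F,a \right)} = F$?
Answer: $-80$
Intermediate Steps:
$C{\left(k \right)} = 16$ ($C{\left(k \right)} = \left(-2 - 2\right)^{2} = \left(-4\right)^{2} = 16$)
$f{\left(-5,4 \right)} C{\left(10 \right)} = \left(-5\right) 16 = -80$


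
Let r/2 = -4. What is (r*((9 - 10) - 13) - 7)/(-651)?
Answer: -5/31 ≈ -0.16129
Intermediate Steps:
r = -8 (r = 2*(-4) = -8)
(r*((9 - 10) - 13) - 7)/(-651) = (-8*((9 - 10) - 13) - 7)/(-651) = (-8*(-1 - 13) - 7)*(-1/651) = (-8*(-14) - 7)*(-1/651) = (112 - 7)*(-1/651) = 105*(-1/651) = -5/31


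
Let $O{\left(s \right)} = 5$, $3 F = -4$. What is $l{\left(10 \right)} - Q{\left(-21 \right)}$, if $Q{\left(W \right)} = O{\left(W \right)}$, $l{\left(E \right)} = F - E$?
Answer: $- \frac{49}{3} \approx -16.333$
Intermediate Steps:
$F = - \frac{4}{3}$ ($F = \frac{1}{3} \left(-4\right) = - \frac{4}{3} \approx -1.3333$)
$l{\left(E \right)} = - \frac{4}{3} - E$
$Q{\left(W \right)} = 5$
$l{\left(10 \right)} - Q{\left(-21 \right)} = \left(- \frac{4}{3} - 10\right) - 5 = - \frac{34}{3} - 5 = - \frac{49}{3}$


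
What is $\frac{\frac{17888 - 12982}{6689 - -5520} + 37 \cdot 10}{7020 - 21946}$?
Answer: $- \frac{2261118}{91115767} \approx -0.024816$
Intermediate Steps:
$\frac{\frac{17888 - 12982}{6689 - -5520} + 37 \cdot 10}{7020 - 21946} = \frac{\frac{4906}{6689 + 5520} + 370}{-14926} = \left(\frac{4906}{12209} + 370\right) \left(- \frac{1}{14926}\right) = \frac{4522236}{12209} \left(- \frac{1}{14926}\right) = - \frac{2261118}{91115767}$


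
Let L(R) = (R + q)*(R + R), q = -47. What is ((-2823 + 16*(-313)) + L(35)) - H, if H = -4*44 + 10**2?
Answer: -8595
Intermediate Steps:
L(R) = 2*R*(-47 + R) (L(R) = (R - 47)*(R + R) = (-47 + R)*(2*R) = 2*R*(-47 + R))
H = -76 (H = -176 + 100 = -76)
((-2823 + 16*(-313)) + L(35)) - H = ((-2823 + 16*(-313)) + 2*35*(-47 + 35)) - 1*(-76) = ((-2823 - 5008) + 2*35*(-12)) + 76 = (-7831 - 840) + 76 = -8671 + 76 = -8595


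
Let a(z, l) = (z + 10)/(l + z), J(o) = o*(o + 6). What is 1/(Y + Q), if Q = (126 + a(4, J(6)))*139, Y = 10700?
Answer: 38/1073105 ≈ 3.5411e-5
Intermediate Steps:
J(o) = o*(6 + o)
a(z, l) = (10 + z)/(l + z)
Q = 666505/38 (Q = (126 + (10 + 4)/(6*(6 + 6) + 4))*139 = (126 + 14/(6*12 + 4))*139 = (126 + 14/(72 + 4))*139 = (126 + 14/76)*139 = (126 + (1/76)*14)*139 = (126 + 7/38)*139 = (4795/38)*139 = 666505/38 ≈ 17540.)
1/(Y + Q) = 1/(10700 + 666505/38) = 1/(1073105/38) = 38/1073105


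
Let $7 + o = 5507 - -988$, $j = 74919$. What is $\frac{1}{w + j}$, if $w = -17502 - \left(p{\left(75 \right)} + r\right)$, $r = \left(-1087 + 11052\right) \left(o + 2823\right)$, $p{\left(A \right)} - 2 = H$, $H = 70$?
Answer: $- \frac{1}{92726770} \approx -1.0784 \cdot 10^{-8}$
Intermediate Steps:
$o = 6488$ ($o = -7 + \left(5507 - -988\right) = -7 + \left(5507 + 988\right) = -7 + 6495 = 6488$)
$p{\left(A \right)} = 72$ ($p{\left(A \right)} = 2 + 70 = 72$)
$r = 92784115$ ($r = \left(-1087 + 11052\right) \left(6488 + 2823\right) = 9965 \cdot 9311 = 92784115$)
$w = -92801689$ ($w = -17502 - \left(72 + 92784115\right) = -17502 - 92784187 = -92801689$)
$\frac{1}{w + j} = \frac{1}{-92801689 + 74919} = \frac{1}{-92726770} = - \frac{1}{92726770}$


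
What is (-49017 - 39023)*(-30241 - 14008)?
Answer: 3895681960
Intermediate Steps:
(-49017 - 39023)*(-30241 - 14008) = -88040*(-44249) = 3895681960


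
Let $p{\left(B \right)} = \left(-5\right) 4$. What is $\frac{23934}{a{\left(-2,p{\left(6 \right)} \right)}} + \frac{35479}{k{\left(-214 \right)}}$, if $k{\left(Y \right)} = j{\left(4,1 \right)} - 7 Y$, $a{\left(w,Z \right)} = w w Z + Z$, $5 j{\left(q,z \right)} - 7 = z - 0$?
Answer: $- \frac{20214704}{93725} \approx -215.68$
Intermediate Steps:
$p{\left(B \right)} = -20$
$j{\left(q,z \right)} = \frac{7}{5} + \frac{z}{5}$ ($j{\left(q,z \right)} = \frac{7}{5} + \frac{z - 0}{5} = \frac{7}{5} + \frac{z + 0}{5} = \frac{7}{5} + \frac{z}{5}$)
$a{\left(w,Z \right)} = Z + Z w^{2}$ ($a{\left(w,Z \right)} = w^{2} Z + Z = Z w^{2} + Z = Z + Z w^{2}$)
$k{\left(Y \right)} = \frac{8}{5} - 7 Y$ ($k{\left(Y \right)} = \left(\frac{7}{5} + \frac{1}{5} \cdot 1\right) - 7 Y = \left(\frac{7}{5} + \frac{1}{5}\right) - 7 Y = \frac{8}{5} - 7 Y$)
$\frac{23934}{a{\left(-2,p{\left(6 \right)} \right)}} + \frac{35479}{k{\left(-214 \right)}} = \frac{23934}{\left(-20\right) \left(1 + \left(-2\right)^{2}\right)} + \frac{35479}{\frac{8}{5} - -1498} = \frac{23934}{\left(-20\right) \left(1 + 4\right)} + \frac{35479}{\frac{8}{5} + 1498} = \frac{23934}{\left(-20\right) 5} + \frac{35479}{\frac{7498}{5}} = \frac{23934}{-100} + 35479 \cdot \frac{5}{7498} = 23934 \left(- \frac{1}{100}\right) + \frac{177395}{7498} = - \frac{11967}{50} + \frac{177395}{7498} = - \frac{20214704}{93725}$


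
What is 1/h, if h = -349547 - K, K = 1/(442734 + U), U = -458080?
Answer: -15346/5364148261 ≈ -2.8608e-6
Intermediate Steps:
K = -1/15346 (K = 1/(442734 - 458080) = 1/(-15346) = -1/15346 ≈ -6.5164e-5)
h = -5364148261/15346 (h = -349547 - 1*(-1/15346) = -349547 + 1/15346 = -5364148261/15346 ≈ -3.4955e+5)
1/h = 1/(-5364148261/15346) = -15346/5364148261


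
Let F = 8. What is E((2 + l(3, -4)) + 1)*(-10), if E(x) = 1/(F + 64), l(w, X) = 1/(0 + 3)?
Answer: -5/36 ≈ -0.13889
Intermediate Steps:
l(w, X) = 1/3
E(x) = 1/72 (E(x) = 1/(8 + 64) = 1/72)
E((2 + l(3, -4)) + 1)*(-10) = (1/72)*(-10) = -5/36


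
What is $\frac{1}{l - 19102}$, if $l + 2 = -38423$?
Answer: $- \frac{1}{57527} \approx -1.7383 \cdot 10^{-5}$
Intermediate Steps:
$l = -38425$ ($l = -2 - 38423 = -38425$)
$\frac{1}{l - 19102} = \frac{1}{-38425 - 19102} = \frac{1}{-57527} = - \frac{1}{57527}$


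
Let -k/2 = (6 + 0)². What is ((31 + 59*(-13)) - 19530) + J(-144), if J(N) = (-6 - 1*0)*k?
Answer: -19834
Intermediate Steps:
k = -72 (k = -2*(6 + 0)² = -2*6² = -2*36 = -72)
J(N) = 432 (J(N) = (-6 - 1*0)*(-72) = (-6 + 0)*(-72) = -6*(-72) = 432)
((31 + 59*(-13)) - 19530) + J(-144) = ((31 + 59*(-13)) - 19530) + 432 = ((31 - 767) - 19530) + 432 = (-736 - 19530) + 432 = -20266 + 432 = -19834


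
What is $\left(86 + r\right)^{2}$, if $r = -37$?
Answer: $2401$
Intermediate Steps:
$\left(86 + r\right)^{2} = \left(86 - 37\right)^{2} = 49^{2} = 2401$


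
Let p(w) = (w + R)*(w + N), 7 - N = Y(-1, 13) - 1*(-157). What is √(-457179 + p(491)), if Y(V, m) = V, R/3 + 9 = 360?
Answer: √70869 ≈ 266.21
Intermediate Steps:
R = 1053 (R = -27 + 3*360 = -27 + 1080 = 1053)
N = -149 (N = 7 - (-1 - 1*(-157)) = 7 - (-1 + 157) = 7 - 1*156 = 7 - 156 = -149)
p(w) = (-149 + w)*(1053 + w) (p(w) = (w + 1053)*(w - 149) = (1053 + w)*(-149 + w) = (-149 + w)*(1053 + w))
√(-457179 + p(491)) = √(-457179 + (-156897 + 491² + 904*491)) = √(-457179 + (-156897 + 241081 + 443864)) = √(-457179 + 528048) = √70869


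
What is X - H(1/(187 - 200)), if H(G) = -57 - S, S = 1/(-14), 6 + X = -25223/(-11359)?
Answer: 8452089/159026 ≈ 53.149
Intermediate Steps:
X = -42931/11359 (X = -6 - 25223/(-11359) = -6 - 25223*(-1/11359) = -6 + 25223/11359 = -42931/11359 ≈ -3.7795)
S = -1/14 ≈ -0.071429
H(G) = -797/14 (H(G) = -57 - 1*(-1/14) = -57 + 1/14 = -797/14)
X - H(1/(187 - 200)) = -42931/11359 - 1*(-797/14) = -42931/11359 + 797/14 = 8452089/159026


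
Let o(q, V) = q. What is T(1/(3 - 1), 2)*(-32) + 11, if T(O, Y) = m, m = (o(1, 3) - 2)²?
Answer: -21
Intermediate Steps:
m = 1 (m = (1 - 2)² = (-1)² = 1)
T(O, Y) = 1
T(1/(3 - 1), 2)*(-32) + 11 = 1*(-32) + 11 = -32 + 11 = -21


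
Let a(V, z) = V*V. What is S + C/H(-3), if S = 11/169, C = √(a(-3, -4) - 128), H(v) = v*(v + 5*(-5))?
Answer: 11/169 + I*√119/84 ≈ 0.065089 + 0.12987*I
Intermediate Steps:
a(V, z) = V²
H(v) = v*(-25 + v) (H(v) = v*(v - 25) = v*(-25 + v))
C = I*√119 (C = √((-3)² - 128) = √(9 - 128) = √(-119) = I*√119 ≈ 10.909*I)
S = 11/169 (S = 11*(1/169) = 11/169 ≈ 0.065089)
S + C/H(-3) = 11/169 + (I*√119)/((-3*(-25 - 3))) = 11/169 + (I*√119)/((-3*(-28))) = 11/169 + (I*√119)/84 = 11/169 + (I*√119)*(1/84) = 11/169 + I*√119/84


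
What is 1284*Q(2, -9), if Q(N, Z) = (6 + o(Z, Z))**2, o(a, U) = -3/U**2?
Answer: 11094188/243 ≈ 45655.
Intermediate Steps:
o(a, U) = -3/U**2
Q(N, Z) = (6 - 3/Z**2)**2
1284*Q(2, -9) = 1284*(6 - 3/(-9)**2)**2 = 1284*(6 - 3*1/81)**2 = 1284*(6 - 1/27)**2 = 1284*(161/27)**2 = 1284*(25921/729) = 11094188/243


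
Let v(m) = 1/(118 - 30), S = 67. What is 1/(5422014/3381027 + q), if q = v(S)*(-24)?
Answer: 953623/1269207 ≈ 0.75135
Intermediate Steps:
v(m) = 1/88
q = -3/11 (q = (1/88)*(-24) = -3/11 ≈ -0.27273)
1/(5422014/3381027 + q) = 1/(5422014/3381027 - 3/11) = 1/(5422014*(1/3381027) - 3/11) = 1/(139026/86693 - 3/11) = 1/(1269207/953623) = 953623/1269207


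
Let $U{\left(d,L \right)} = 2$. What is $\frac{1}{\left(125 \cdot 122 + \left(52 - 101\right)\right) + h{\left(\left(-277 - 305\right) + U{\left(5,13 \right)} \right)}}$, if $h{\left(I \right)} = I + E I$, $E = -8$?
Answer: $\frac{1}{19261} \approx 5.1918 \cdot 10^{-5}$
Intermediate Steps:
$h{\left(I \right)} = - 7 I$ ($h{\left(I \right)} = I - 8 I = - 7 I$)
$\frac{1}{\left(125 \cdot 122 + \left(52 - 101\right)\right) + h{\left(\left(-277 - 305\right) + U{\left(5,13 \right)} \right)}} = \frac{1}{\left(125 \cdot 122 + \left(52 - 101\right)\right) - 7 \left(\left(-277 - 305\right) + 2\right)} = \frac{1}{\left(15250 - 49\right) - 7 \left(-582 + 2\right)} = \frac{1}{15201 - -4060} = \frac{1}{15201 + 4060} = \frac{1}{19261}$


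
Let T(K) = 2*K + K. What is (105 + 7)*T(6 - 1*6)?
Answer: 0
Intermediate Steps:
T(K) = 3*K
(105 + 7)*T(6 - 1*6) = (105 + 7)*(3*(6 - 1*6)) = 112*(3*(6 - 6)) = 112*(3*0) = 112*0 = 0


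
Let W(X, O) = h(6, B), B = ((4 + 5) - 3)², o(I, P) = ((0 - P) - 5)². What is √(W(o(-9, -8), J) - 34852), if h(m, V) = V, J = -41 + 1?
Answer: 32*I*√34 ≈ 186.59*I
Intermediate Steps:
J = -40
o(I, P) = (-5 - P)² (o(I, P) = (-P - 5)² = (-5 - P)²)
B = 36 (B = (9 - 3)² = 6² = 36)
W(X, O) = 36
√(W(o(-9, -8), J) - 34852) = √(36 - 34852) = √(-34816) = 32*I*√34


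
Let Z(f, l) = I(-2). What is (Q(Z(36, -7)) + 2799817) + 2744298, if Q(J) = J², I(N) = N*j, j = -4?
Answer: 5544179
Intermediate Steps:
I(N) = -4*N (I(N) = N*(-4) = -4*N)
Z(f, l) = 8 (Z(f, l) = -4*(-2) = 8)
(Q(Z(36, -7)) + 2799817) + 2744298 = (8² + 2799817) + 2744298 = (64 + 2799817) + 2744298 = 2799881 + 2744298 = 5544179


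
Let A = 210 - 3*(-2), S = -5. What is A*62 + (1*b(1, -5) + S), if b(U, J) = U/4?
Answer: 53549/4 ≈ 13387.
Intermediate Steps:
b(U, J) = U/4 (b(U, J) = U*(¼) = U/4)
A = 216 (A = 210 + 6 = 216)
A*62 + (1*b(1, -5) + S) = 216*62 + (1*((¼)*1) - 5) = 13392 + (1*(¼) - 5) = 13392 + (¼ - 5) = 13392 - 19/4 = 53549/4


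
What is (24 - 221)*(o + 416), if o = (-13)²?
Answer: -115245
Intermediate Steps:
o = 169
(24 - 221)*(o + 416) = (24 - 221)*(169 + 416) = -197*585 = -115245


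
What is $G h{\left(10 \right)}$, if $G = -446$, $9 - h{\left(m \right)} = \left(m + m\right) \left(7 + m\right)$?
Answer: $147626$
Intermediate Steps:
$h{\left(m \right)} = 9 - 2 m \left(7 + m\right)$ ($h{\left(m \right)} = 9 - \left(m + m\right) \left(7 + m\right) = 9 - 2 m \left(7 + m\right)$)
$G h{\left(10 \right)} = - 446 \left(9 - 140 - 2 \cdot 10^{2}\right) = - 446 \left(9 - 140 - 200\right) = \left(-446\right) \left(-331\right) = 147626$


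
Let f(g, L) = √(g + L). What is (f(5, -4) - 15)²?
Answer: 196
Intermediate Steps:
f(g, L) = √(L + g)
(f(5, -4) - 15)² = (√(-4 + 5) - 15)² = (√1 - 15)² = (1 - 15)² = (-14)² = 196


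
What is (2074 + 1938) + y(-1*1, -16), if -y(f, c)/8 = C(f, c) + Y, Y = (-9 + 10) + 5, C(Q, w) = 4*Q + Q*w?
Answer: 3868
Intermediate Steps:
Y = 6 (Y = 1 + 5 = 6)
y(f, c) = -48 - 8*f*(4 + c) (y(f, c) = -8*(f*(4 + c) + 6) = -8*(6 + f*(4 + c)) = -48 - 8*f*(4 + c))
(2074 + 1938) + y(-1*1, -16) = (2074 + 1938) + (-48 - 8*(-1*1)*(4 - 16)) = 4012 + (-48 - 8*(-1)*(-12)) = 4012 + (-48 - 96) = 4012 - 144 = 3868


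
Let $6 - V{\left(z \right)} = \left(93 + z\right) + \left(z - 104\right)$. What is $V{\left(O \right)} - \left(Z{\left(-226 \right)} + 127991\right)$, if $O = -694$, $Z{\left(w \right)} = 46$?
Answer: $-126632$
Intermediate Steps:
$V{\left(z \right)} = 17 - 2 z$ ($V{\left(z \right)} = 6 - \left(\left(93 + z\right) + \left(z - 104\right)\right) = 6 - \left(\left(93 + z\right) + \left(-104 + z\right)\right) = 6 - \left(-11 + 2 z\right) = 17 - 2 z$)
$V{\left(O \right)} - \left(Z{\left(-226 \right)} + 127991\right) = \left(17 - -1388\right) - \left(46 + 127991\right) = \left(17 + 1388\right) - 128037 = 1405 - 128037 = -126632$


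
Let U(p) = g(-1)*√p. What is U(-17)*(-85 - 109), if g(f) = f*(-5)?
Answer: -970*I*√17 ≈ -3999.4*I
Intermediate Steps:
g(f) = -5*f
U(p) = 5*√p (U(p) = (-5*(-1))*√p = 5*√p)
U(-17)*(-85 - 109) = (5*√(-17))*(-85 - 109) = (5*(I*√17))*(-194) = (5*I*√17)*(-194) = -970*I*√17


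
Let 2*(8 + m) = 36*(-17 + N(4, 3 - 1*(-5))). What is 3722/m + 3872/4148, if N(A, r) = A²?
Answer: -1917273/13481 ≈ -142.22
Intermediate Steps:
m = -26 (m = -8 + (36*(-17 + 4²))/2 = -8 + (36*(-17 + 16))/2 = -8 + (36*(-1))/2 = -8 + (½)*(-36) = -8 - 18 = -26)
3722/m + 3872/4148 = 3722/(-26) + 3872/4148 = 3722*(-1/26) + 3872*(1/4148) = -1861/13 + 968/1037 = -1917273/13481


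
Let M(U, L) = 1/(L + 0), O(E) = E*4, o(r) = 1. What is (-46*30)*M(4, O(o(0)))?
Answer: -345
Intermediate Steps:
O(E) = 4*E
M(U, L) = 1/L
(-46*30)*M(4, O(o(0))) = (-46*30)/((4*1)) = -1380/4 = -1380*1/4 = -345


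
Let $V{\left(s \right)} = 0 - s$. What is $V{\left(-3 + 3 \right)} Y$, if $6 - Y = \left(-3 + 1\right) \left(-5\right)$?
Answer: $0$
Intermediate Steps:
$V{\left(s \right)} = - s$
$Y = -4$ ($Y = 6 - \left(-3 + 1\right) \left(-5\right) = 6 - \left(-2\right) \left(-5\right) = 6 - 10 = -4$)
$V{\left(-3 + 3 \right)} Y = - (-3 + 3) \left(-4\right) = \left(-1\right) 0 \left(-4\right) = 0 \left(-4\right) = 0$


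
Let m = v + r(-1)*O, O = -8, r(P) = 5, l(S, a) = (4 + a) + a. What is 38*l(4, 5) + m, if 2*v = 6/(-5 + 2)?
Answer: 491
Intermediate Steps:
l(S, a) = 4 + 2*a
v = -1 (v = (6/(-5 + 2))/2 = (6/(-3))/2 = (6*(-⅓))/2 = (½)*(-2) = -1)
m = -41 (m = -1 + 5*(-8) = -1 - 40 = -41)
38*l(4, 5) + m = 38*(4 + 2*5) - 41 = 38*(4 + 10) - 41 = 38*14 - 41 = 532 - 41 = 491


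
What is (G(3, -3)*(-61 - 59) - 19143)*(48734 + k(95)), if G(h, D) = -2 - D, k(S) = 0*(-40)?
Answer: -938763042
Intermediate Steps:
k(S) = 0
(G(3, -3)*(-61 - 59) - 19143)*(48734 + k(95)) = ((-2 - 1*(-3))*(-61 - 59) - 19143)*(48734 + 0) = ((-2 + 3)*(-120) - 19143)*48734 = (1*(-120) - 19143)*48734 = (-120 - 19143)*48734 = -19263*48734 = -938763042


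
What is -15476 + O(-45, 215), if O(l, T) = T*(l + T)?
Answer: 21074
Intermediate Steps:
O(l, T) = T*(T + l)
-15476 + O(-45, 215) = -15476 + 215*(215 - 45) = -15476 + 215*170 = -15476 + 36550 = 21074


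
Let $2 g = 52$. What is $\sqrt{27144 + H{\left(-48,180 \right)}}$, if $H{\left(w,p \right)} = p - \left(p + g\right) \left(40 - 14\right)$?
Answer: $4 \sqrt{1373} \approx 148.22$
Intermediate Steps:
$g = 26$ ($g = \frac{1}{2} \cdot 52 = 26$)
$H{\left(w,p \right)} = -676 - 25 p$ ($H{\left(w,p \right)} = p - \left(p + 26\right) \left(40 - 14\right) = p - \left(26 + p\right) 26 = p - \left(676 + 26 p\right) = -676 - 25 p$)
$\sqrt{27144 + H{\left(-48,180 \right)}} = \sqrt{27144 - 5176} = \sqrt{21968} = 4 \sqrt{1373}$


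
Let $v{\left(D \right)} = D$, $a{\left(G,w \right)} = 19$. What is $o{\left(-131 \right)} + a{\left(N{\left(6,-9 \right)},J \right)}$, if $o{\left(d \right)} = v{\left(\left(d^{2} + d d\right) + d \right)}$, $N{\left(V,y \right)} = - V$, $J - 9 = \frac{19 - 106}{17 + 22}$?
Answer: $34210$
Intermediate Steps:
$J = \frac{88}{13}$ ($J = 9 + \frac{19 - 106}{17 + 22} = 9 - \frac{87}{39} = 9 - \frac{29}{13} = \frac{88}{13} \approx 6.7692$)
$o{\left(d \right)} = d + 2 d^{2}$ ($o{\left(d \right)} = \left(d^{2} + d d\right) + d = \left(d^{2} + d^{2}\right) + d = 2 d^{2} + d = d + 2 d^{2}$)
$o{\left(-131 \right)} + a{\left(N{\left(6,-9 \right)},J \right)} = - 131 \left(1 + 2 \left(-131\right)\right) + 19 = - 131 \left(1 - 262\right) + 19 = \left(-131\right) \left(-261\right) + 19 = 34191 + 19 = 34210$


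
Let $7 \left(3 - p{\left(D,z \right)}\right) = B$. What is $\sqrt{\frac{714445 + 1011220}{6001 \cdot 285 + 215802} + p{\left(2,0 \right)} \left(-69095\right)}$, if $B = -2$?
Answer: $\frac{4 i \sqrt{2579304409787009310}}{13482609} \approx 476.47 i$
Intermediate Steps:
$p{\left(D,z \right)} = \frac{23}{7}$ ($p{\left(D,z \right)} = 3 - - \frac{2}{7} = 3 + \frac{2}{7} = \frac{23}{7}$)
$\sqrt{\frac{714445 + 1011220}{6001 \cdot 285 + 215802} + p{\left(2,0 \right)} \left(-69095\right)} = \sqrt{\frac{714445 + 1011220}{6001 \cdot 285 + 215802} + \frac{23}{7} \left(-69095\right)} = \sqrt{\frac{1725665}{1710285 + 215802} - \frac{1589185}{7}} = \sqrt{\frac{1725665}{1926087} - \frac{1589185}{7}} = \sqrt{- \frac{3060896489440}{13482609}} = \frac{4 i \sqrt{2579304409787009310}}{13482609}$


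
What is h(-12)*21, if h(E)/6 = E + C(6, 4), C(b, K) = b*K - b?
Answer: 756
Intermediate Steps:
C(b, K) = -b + K*b (C(b, K) = K*b - b = -b + K*b)
h(E) = 108 + 6*E (h(E) = 6*(E + 6*(-1 + 4)) = 6*(E + 6*3) = 6*(E + 18) = 6*(18 + E) = 108 + 6*E)
h(-12)*21 = (108 + 6*(-12))*21 = (108 - 72)*21 = 36*21 = 756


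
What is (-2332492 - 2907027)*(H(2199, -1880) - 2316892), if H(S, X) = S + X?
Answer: 12137728248387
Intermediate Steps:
(-2332492 - 2907027)*(H(2199, -1880) - 2316892) = (-2332492 - 2907027)*((2199 - 1880) - 2316892) = -5239519*(319 - 2316892) = -5239519*(-2316573) = 12137728248387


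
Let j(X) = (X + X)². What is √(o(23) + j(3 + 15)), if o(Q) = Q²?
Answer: 5*√73 ≈ 42.720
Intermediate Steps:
j(X) = 4*X² (j(X) = (2*X)² = 4*X²)
√(o(23) + j(3 + 15)) = √(23² + 4*(3 + 15)²) = √(529 + 4*18²) = √(529 + 4*324) = √(529 + 1296) = √1825 = 5*√73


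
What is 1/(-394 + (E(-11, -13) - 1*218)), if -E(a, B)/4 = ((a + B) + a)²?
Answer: -1/5512 ≈ -0.00018142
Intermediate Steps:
E(a, B) = -4*(B + 2*a)² (E(a, B) = -4*((a + B) + a)² = -4*((B + a) + a)² = -4*(B + 2*a)²)
1/(-394 + (E(-11, -13) - 1*218)) = 1/(-394 + (-4*(-13 + 2*(-11))² - 1*218)) = 1/(-394 + (-4*(-13 - 22)² - 218)) = 1/(-394 + (-4*(-35)² - 218)) = 1/(-394 + (-4*1225 - 218)) = 1/(-394 + (-4900 - 218)) = 1/(-394 - 5118) = 1/(-5512) = -1/5512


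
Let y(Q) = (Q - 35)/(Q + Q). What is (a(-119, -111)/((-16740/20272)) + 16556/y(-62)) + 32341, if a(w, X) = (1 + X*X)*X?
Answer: 231365578039/135315 ≈ 1.7098e+6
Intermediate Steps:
y(Q) = (-35 + Q)/(2*Q) (y(Q) = (-35 + Q)/((2*Q)) = (-35 + Q)*(1/(2*Q)) = (-35 + Q)/(2*Q))
a(w, X) = X*(1 + X²) (a(w, X) = (1 + X²)*X = X*(1 + X²))
(a(-119, -111)/((-16740/20272)) + 16556/y(-62)) + 32341 = ((-111 + (-111)³)/((-16740/20272)) + 16556/(((½)*(-35 - 62)/(-62)))) + 32341 = ((-111 - 1367631)/((-16740*1/20272)) + 16556/(((½)*(-1/62)*(-97)))) + 32341 = (-1367742/(-4185/5068) + 16556/(97/124)) + 32341 = (-1367742*(-5068/4185) + 16556*(124/97)) + 32341 = (2310572152/1395 + 2052944/97) + 32341 = 226989355624/135315 + 32341 = 231365578039/135315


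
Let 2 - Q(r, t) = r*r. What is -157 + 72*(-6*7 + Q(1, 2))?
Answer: -3109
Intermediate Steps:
Q(r, t) = 2 - r² (Q(r, t) = 2 - r*r = 2 - r²)
-157 + 72*(-6*7 + Q(1, 2)) = -157 + 72*(-6*7 + (2 - 1*1²)) = -157 + 72*(-42 + (2 - 1*1)) = -157 + 72*(-42 + (2 - 1)) = -157 + 72*(-42 + 1) = -157 + 72*(-41) = -157 - 2952 = -3109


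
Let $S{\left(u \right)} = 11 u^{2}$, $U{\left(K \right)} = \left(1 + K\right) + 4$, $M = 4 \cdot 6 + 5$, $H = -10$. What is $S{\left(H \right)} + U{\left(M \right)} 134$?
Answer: $5656$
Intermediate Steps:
$M = 29$ ($M = 24 + 5 = 29$)
$U{\left(K \right)} = 5 + K$
$S{\left(H \right)} + U{\left(M \right)} 134 = 11 \left(-10\right)^{2} + \left(5 + 29\right) 134 = 11 \cdot 100 + 34 \cdot 134 = 1100 + 4556 = 5656$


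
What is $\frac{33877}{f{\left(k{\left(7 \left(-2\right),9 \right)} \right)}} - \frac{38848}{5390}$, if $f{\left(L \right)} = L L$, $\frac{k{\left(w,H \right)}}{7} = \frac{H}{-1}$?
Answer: $\frac{41413}{31185} \approx 1.328$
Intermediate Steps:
$k{\left(w,H \right)} = - 7 H$ ($k{\left(w,H \right)} = 7 \frac{H}{-1} = 7 H \left(-1\right) = 7 \left(- H\right) = - 7 H$)
$f{\left(L \right)} = L^{2}$
$\frac{33877}{f{\left(k{\left(7 \left(-2\right),9 \right)} \right)}} - \frac{38848}{5390} = \frac{33877}{\left(\left(-7\right) 9\right)^{2}} - \frac{38848}{5390} = \frac{33877}{\left(-63\right)^{2}} - \frac{19424}{2695} = \frac{33877}{3969} - \frac{19424}{2695} = \frac{41413}{31185}$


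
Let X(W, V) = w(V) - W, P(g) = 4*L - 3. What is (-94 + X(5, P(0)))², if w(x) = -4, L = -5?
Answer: 10609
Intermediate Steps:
P(g) = -23 (P(g) = 4*(-5) - 3 = -20 - 3 = -23)
X(W, V) = -4 - W
(-94 + X(5, P(0)))² = (-94 + (-4 - 1*5))² = (-94 + (-4 - 5))² = (-94 - 9)² = (-103)² = 10609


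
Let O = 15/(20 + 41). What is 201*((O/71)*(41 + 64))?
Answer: 316575/4331 ≈ 73.095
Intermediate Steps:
O = 15/61 ≈ 0.24590
201*((O/71)*(41 + 64)) = 201*(((15/61)/71)*(41 + 64)) = 201*(((15/61)*(1/71))*105) = 201*((15/4331)*105) = 201*(1575/4331) = 316575/4331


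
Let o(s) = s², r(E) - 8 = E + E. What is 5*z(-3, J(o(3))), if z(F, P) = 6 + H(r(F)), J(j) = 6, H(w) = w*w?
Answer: 50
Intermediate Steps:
r(E) = 8 + 2*E (r(E) = 8 + (E + E) = 8 + 2*E)
H(w) = w²
z(F, P) = 6 + (8 + 2*F)²
5*z(-3, J(o(3))) = 5*(6 + 4*(4 - 3)²) = 5*(6 + 4*1²) = 5*(6 + 4*1) = 5*(6 + 4) = 5*10 = 50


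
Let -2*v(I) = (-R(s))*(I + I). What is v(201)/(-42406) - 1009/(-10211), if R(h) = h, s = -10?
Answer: 31655882/216503833 ≈ 0.14621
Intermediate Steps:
v(I) = -10*I (v(I) = -(-1*(-10))*(I + I)/2 = -5*2*I = -10*I)
v(201)/(-42406) - 1009/(-10211) = -10*201/(-42406) - 1009/(-10211) = -2010*(-1/42406) - 1009*(-1/10211) = 1005/21203 + 1009/10211 = 31655882/216503833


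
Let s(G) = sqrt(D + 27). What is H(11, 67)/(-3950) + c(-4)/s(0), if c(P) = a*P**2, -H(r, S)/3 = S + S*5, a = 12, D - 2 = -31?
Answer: 603/1975 - 96*I*sqrt(2) ≈ 0.30532 - 135.76*I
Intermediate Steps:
D = -29 (D = 2 - 31 = -29)
s(G) = I*sqrt(2) (s(G) = sqrt(-29 + 27) = sqrt(-2) = I*sqrt(2))
H(r, S) = -18*S (H(r, S) = -3*(S + S*5) = -3*(S + 5*S) = -18*S)
c(P) = 12*P**2
H(11, 67)/(-3950) + c(-4)/s(0) = -18*67/(-3950) + (12*(-4)**2)/((I*sqrt(2))) = -1206*(-1/3950) + (12*16)*(-I*sqrt(2)/2) = 603/1975 + 192*(-I*sqrt(2)/2) = 603/1975 - 96*I*sqrt(2)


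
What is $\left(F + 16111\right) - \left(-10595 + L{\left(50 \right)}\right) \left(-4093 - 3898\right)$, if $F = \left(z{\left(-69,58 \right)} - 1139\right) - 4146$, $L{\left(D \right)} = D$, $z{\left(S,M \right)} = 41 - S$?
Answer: $-84254159$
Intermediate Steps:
$F = -5175$ ($F = \left(\left(41 - -69\right) - 1139\right) - 4146 = \left(\left(41 + 69\right) - 1139\right) - 4146 = \left(110 - 1139\right) - 4146 = -1029 - 4146 = -5175$)
$\left(F + 16111\right) - \left(-10595 + L{\left(50 \right)}\right) \left(-4093 - 3898\right) = \left(-5175 + 16111\right) - \left(-10595 + 50\right) \left(-4093 - 3898\right) = 10936 - \left(-10545\right) \left(-7991\right) = 10936 - 84265095 = -84254159$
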